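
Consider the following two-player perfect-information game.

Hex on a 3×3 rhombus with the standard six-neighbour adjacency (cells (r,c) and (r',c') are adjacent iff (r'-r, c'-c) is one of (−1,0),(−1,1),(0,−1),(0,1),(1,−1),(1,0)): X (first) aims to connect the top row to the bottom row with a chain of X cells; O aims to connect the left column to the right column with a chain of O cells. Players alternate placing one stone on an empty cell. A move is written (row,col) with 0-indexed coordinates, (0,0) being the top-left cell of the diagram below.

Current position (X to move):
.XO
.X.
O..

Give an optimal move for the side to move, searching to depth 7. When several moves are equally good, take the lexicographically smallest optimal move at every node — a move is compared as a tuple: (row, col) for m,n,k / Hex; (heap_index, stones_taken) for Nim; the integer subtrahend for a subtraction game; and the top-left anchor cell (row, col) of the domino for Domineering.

X's best at [.XO/.X./O..]: (1,2)

p1 X@[.XO/.X./O..]: (0,0)[XXO/.X./O..]-1 (1,0)[.XO/XX./O..]-1 (1,2)[.XO/.XX/O..]+1* (2,1)[.XO/.X./OX.]+1 (2,2)[.XO/.X./O.X]+1
p2 O@[.XO/.XX/O..]: (0,0)[OXO/.XX/O..]-1* (1,0)[.XO/OXX/O..]-1 (2,1)[.XO/.XX/OO.]-1 (2,2)[.XO/.XX/O.O]-1
p3 X@[OXO/.XX/O..]: (1,0)[OXO/XXX/O..]+1* (2,1)[OXO/.XX/OX.]+1 (2,2)[OXO/.XX/O.X]+1
p4 O@[OXO/XXX/O..]: (2,1)[OXO/XXX/OO.]-1* (2,2)[OXO/XXX/O.O]-1
p5 X@[OXO/XXX/OO.]: (2,2)[OXO/XXX/OOX]+1*
p6 O@[OXO/XXX/OOX] terminal -1; root [.XO/.X./O..] d7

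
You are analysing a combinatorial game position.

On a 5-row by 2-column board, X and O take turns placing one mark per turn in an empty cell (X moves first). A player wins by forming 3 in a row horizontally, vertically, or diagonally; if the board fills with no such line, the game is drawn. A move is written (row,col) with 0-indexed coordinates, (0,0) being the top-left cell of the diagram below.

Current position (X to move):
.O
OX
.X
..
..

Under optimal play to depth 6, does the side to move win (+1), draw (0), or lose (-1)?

value(.O/OX/.X/../.., X) = +1

p1 X@[.O/OX/.X/../..]: (0,0)[XO/OX/.X/../..]+0 (2,0)[.O/OX/XX/../..]+0 (3,0)[.O/OX/.X/X./..]+0 (3,1)[.O/OX/.X/.X/..]+1* (4,0)[.O/OX/.X/../X.]+0 (4,1)[.O/OX/.X/../.X]+0
p2 O@[.O/OX/.X/.X/..] terminal -1; root [.O/OX/.X/../..] d6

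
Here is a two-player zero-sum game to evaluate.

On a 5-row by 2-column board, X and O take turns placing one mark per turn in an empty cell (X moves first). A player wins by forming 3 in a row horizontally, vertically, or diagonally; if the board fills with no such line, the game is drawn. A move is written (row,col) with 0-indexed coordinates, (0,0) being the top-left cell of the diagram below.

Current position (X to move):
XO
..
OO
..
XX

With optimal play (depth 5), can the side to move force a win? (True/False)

[XO/../OO/../XX] X move#1: (1,0):-1/XO/X./OO/../XX, (1,1):+0/XO/.X/OO/../XX*, (3,0):-1/XO/../OO/X./XX, (3,1):-1/XO/../OO/.X/XX
[XO/.X/OO/../XX] O move#2: (1,0):+0/XO/OX/OO/../XX*, (3,0):+0/XO/.X/OO/O./XX, (3,1):+0/XO/.X/OO/.O/XX
[XO/OX/OO/../XX] X move#3: (3,0):+0/XO/OX/OO/X./XX*, (3,1):-1/XO/OX/OO/.X/XX
[XO/OX/OO/X./XX] O move#4: (3,1):+0/XO/OX/OO/XO/XX*
[XO/OX/OO/XO/XX] end (terminal +0, X#5); searched XO/../OO/../XX to 5

X winning at [XO/../OO/../XX]: False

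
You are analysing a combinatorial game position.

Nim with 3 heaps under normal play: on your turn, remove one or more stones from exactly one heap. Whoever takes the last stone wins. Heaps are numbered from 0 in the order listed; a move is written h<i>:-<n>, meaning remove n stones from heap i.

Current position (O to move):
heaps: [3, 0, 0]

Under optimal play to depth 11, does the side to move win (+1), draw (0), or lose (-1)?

value((3,0,0), O) = +1

ply 1, O at (3,0,0) | h0:-1=-1→(2,0,0); h0:-2=-1→(1,0,0); h0:-3=+1→(0,0,0)*
ply 2: (0,0,0) is terminal -1 (X); from (3,0,0) depth 11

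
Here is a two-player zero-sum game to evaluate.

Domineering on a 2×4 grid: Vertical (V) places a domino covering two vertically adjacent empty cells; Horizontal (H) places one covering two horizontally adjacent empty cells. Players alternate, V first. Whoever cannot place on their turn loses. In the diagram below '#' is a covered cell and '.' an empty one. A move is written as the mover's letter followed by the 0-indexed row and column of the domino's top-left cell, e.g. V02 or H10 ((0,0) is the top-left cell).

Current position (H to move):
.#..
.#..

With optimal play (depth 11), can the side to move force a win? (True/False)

H winning at [.#../.#..]: True

[.#../.#..] H move#1: H02:+1/.###/.#..*, H12:+1/.#../.###
[.###/.#..] V move#2: V00:-1/####/##..*
[####/##..] H move#3: H12:+1/####/####*
[####/####] end (terminal -1, V#4); searched .#../.#.. to 11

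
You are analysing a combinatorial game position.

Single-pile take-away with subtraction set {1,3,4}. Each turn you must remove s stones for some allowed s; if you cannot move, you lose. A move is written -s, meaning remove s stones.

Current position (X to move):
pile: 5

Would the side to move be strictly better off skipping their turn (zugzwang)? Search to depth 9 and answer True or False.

[5] X move#1: -1:-1/4, -3:+1/2*, -4:-1/1
[2] O move#2: -1:-1/1*
[1] X move#3: -1:+1/0*
[0] end (terminal -1, O#4); searched 5 to 9
if X skipped the turn, O would face:
~ [5] O move#1: -1:-1/4, -3:+1/2*, -4:-1/1
~ [2] X move#2: -1:-1/1*
~ [1] O move#3: -1:+1/0*
~ [0] end (terminal -1, X#4); searched 5 to 9
compare (X): move=+1 vs pass=-1

zugzwang(5, X) = False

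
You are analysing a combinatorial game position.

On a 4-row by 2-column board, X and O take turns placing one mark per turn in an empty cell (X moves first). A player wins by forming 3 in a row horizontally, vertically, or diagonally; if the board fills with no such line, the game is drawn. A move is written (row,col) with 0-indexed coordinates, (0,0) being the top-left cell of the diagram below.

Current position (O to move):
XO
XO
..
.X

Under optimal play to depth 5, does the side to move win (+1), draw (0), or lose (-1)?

value(XO/XO/../.X, O) = +1

p1 O@[XO/XO/../.X]: (2,0)[XO/XO/O./.X]+0 (2,1)[XO/XO/.O/.X]+1* (3,0)[XO/XO/../OX]-1
p2 X@[XO/XO/.O/.X] terminal -1; root [XO/XO/../.X] d5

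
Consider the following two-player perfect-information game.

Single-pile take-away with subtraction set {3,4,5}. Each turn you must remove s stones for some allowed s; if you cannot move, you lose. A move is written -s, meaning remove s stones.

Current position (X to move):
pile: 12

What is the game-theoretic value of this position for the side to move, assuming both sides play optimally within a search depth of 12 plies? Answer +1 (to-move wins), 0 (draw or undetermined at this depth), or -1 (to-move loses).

value(12, X) = +1

ply 1, X at 12 | -3=+1→9*; -4=+1→8; -5=-1→7
ply 2, O at 9 | -3=-1→6*; -4=-1→5; -5=-1→4
ply 3, X at 6 | -3=-1→3; -4=+1→2*; -5=+1→1
ply 4: 2 is terminal -1 (O); from 12 depth 12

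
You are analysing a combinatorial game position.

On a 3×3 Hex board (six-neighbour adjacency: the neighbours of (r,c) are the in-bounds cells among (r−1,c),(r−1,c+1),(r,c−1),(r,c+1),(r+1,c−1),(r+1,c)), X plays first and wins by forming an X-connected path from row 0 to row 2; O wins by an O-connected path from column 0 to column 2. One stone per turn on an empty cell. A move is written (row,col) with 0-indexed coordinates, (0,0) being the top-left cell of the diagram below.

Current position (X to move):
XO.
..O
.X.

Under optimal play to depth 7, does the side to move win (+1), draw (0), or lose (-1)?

[XO./..O/.X.] X move#1: (0,2):-1/XOX/..O/.X., (1,0):+1/XO./X.O/.X.*, (1,1):+1/XO./.XO/.X., (2,0):-1/XO./..O/XX., (2,2):-1/XO./..O/.XX
[XO./X.O/.X.] O move#2: (0,2):-1/XOO/X.O/.X.*, (1,1):-1/XO./XOO/.X., (2,0):-1/XO./X.O/OX., (2,2):-1/XO./X.O/.XO
[XOO/X.O/.X.] X move#3: (1,1):+1/XOO/XXO/.X.*, (2,0):+1/XOO/X.O/XX., (2,2):+1/XOO/X.O/.XX
[XOO/XXO/.X.] end (terminal -1, O#4); searched XO./..O/.X. to 7

value(XO./..O/.X., X) = +1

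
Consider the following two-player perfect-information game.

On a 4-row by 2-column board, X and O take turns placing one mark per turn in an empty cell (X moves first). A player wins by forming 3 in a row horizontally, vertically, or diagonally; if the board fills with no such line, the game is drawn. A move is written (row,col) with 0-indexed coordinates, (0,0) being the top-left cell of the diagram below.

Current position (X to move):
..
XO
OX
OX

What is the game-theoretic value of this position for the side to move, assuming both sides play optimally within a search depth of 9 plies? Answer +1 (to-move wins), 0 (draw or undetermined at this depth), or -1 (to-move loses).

value(../XO/OX/OX, X) = 0

ply 1, X at ../XO/OX/OX | (0,0)=+0→X./XO/OX/OX*; (0,1)=+0→.X/XO/OX/OX
ply 2, O at X./XO/OX/OX | (0,1)=+0→XO/XO/OX/OX*
ply 3: XO/XO/OX/OX is terminal +0 (X); from ../XO/OX/OX depth 9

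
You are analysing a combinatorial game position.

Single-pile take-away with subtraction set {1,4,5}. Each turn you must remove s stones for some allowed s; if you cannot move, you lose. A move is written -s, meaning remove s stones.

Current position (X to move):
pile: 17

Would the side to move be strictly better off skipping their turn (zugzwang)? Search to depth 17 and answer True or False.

zugzwang(17, X) = False

p1 X@[17]: -1[16]+1* -4[13]-1 -5[12]-1
p2 O@[16]: -1[15]-1* -4[12]-1 -5[11]-1
p3 X@[15]: -1[14]-1 -4[11]-1 -5[10]+1*
p4 O@[10]: -1[9]-1* -4[6]-1 -5[5]-1
p5 X@[9]: -1[8]+1* -4[5]-1 -5[4]-1
p6 O@[8]: -1[7]-1* -4[4]-1 -5[3]-1
p7 X@[7]: -1[6]-1 -4[3]-1 -5[2]+1*
p8 O@[2]: -1[1]-1*
p9 X@[1]: -1[0]+1*
p10 O@[0] terminal -1; root [17] d17
suppose X passes — search the same position with O to move:
pass> p1 O@[17]: -1[16]+1* -4[13]-1 -5[12]-1
pass> p2 X@[16]: -1[15]-1* -4[12]-1 -5[11]-1
pass> p3 O@[15]: -1[14]-1 -4[11]-1 -5[10]+1*
pass> p4 X@[10]: -1[9]-1* -4[6]-1 -5[5]-1
pass> p5 O@[9]: -1[8]+1* -4[5]-1 -5[4]-1
pass> p6 X@[8]: -1[7]-1* -4[4]-1 -5[3]-1
pass> p7 O@[7]: -1[6]-1 -4[3]-1 -5[2]+1*
pass> p8 X@[2]: -1[1]-1*
pass> p9 O@[1]: -1[0]+1*
pass> p10 X@[0] terminal -1; root [17] d17
for X: play +1, pass -1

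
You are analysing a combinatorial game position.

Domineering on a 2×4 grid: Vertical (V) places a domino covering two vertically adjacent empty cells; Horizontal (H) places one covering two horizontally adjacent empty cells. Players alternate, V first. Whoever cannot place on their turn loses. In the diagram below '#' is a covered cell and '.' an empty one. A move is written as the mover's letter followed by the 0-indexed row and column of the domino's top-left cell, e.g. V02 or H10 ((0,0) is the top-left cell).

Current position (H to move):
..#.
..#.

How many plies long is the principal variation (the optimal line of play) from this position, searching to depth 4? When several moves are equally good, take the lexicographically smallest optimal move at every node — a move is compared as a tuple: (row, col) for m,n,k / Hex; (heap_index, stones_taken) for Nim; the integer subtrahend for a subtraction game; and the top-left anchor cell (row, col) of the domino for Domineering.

p1 H@[..#./..#.]: H00[###./..#.]+1* H10[..#./###.]+1
p2 V@[###./..#.]: V03[####/..##]-1*
p3 H@[####/..##]: H10[####/####]+1*
p4 V@[####/####] terminal -1; root [..#./..#.] d4

PV length from [..#./..#.]: 3 plies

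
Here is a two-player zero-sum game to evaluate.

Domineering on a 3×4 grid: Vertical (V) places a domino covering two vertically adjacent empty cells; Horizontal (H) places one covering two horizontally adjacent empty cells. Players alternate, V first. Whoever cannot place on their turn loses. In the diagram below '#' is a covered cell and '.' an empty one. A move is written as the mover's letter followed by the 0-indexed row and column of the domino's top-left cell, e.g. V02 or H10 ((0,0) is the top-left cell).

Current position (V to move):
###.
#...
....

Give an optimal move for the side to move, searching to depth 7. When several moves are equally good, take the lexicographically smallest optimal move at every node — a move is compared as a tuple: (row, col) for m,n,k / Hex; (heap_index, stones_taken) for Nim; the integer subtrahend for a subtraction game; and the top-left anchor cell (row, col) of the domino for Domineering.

[###./#.../....] V move#1: V03:-1/####/#..#/...., V11:-1/###./##../.#.., V12:+1/###./#.#./..#.*, V13:-1/###./#..#/...#
[###./#.#./..#.] H move#2: H20:-1/###./#.#./###.*
[###./#.#./###.] V move#3: V03:+1/####/#.##/###.*, V13:+1/###./#.##/####
[####/#.##/###.] end (terminal -1, H#4); searched ###./#.../.... to 7

V's best at [###./#.../....]: V12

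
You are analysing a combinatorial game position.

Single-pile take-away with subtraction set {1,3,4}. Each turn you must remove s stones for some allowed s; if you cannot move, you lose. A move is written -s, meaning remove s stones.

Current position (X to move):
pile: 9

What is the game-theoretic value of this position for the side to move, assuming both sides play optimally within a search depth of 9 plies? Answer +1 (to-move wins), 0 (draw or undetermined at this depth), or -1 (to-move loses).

value(9, X) = -1

ply 1, X at 9 | -1=-1→8*; -3=-1→6; -4=-1→5
ply 2, O at 8 | -1=+1→7*; -3=-1→5; -4=-1→4
ply 3, X at 7 | -1=-1→6*; -3=-1→4; -4=-1→3
ply 4, O at 6 | -1=-1→5; -3=-1→3; -4=+1→2*
ply 5, X at 2 | -1=-1→1*
ply 6, O at 1 | -1=+1→0*
ply 7: 0 is terminal -1 (X); from 9 depth 9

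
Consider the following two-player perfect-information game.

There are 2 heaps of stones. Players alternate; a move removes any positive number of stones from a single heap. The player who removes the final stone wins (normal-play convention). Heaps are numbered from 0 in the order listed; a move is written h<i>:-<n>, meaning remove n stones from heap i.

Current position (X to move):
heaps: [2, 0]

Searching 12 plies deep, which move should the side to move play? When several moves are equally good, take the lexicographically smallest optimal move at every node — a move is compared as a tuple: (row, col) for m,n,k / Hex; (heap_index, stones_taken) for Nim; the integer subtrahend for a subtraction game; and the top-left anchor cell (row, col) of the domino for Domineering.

X's best at [(2,0)]: h0:-2

p1 X@[(2,0)]: h0:-1[(1,0)]-1 h0:-2[(0,0)]+1*
p2 O@[(0,0)] terminal -1; root [(2,0)] d12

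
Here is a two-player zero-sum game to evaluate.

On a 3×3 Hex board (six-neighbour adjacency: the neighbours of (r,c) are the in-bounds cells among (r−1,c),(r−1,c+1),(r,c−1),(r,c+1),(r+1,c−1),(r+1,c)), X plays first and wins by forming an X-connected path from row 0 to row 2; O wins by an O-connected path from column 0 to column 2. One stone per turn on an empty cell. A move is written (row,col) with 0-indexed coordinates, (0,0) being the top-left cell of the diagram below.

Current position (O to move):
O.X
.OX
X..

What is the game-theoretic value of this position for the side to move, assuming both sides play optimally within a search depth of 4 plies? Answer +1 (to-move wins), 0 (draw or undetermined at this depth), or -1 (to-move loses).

value(O.X/.OX/X.., O) = -1

p1 O@[O.X/.OX/X..]: (0,1)[OOX/.OX/X..]-1* (1,0)[O.X/OOX/X..]-1 (2,1)[O.X/.OX/XO.]-1 (2,2)[O.X/.OX/X.O]-1
p2 X@[OOX/.OX/X..]: (1,0)[OOX/XOX/X..]+1* (2,1)[OOX/.OX/XX.]+1 (2,2)[OOX/.OX/X.X]+1
p3 O@[OOX/XOX/X..]: (2,1)[OOX/XOX/XO.]-1* (2,2)[OOX/XOX/X.O]-1
p4 X@[OOX/XOX/XO.]: (2,2)[OOX/XOX/XOX]+1*
p5 O@[OOX/XOX/XOX] terminal -1; root [O.X/.OX/X..] d4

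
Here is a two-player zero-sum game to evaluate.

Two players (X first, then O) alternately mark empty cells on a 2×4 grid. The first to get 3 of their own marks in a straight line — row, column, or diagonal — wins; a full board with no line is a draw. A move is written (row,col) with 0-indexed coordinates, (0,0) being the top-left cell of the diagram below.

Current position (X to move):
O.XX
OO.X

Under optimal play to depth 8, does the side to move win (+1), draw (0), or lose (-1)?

p1 X@[O.XX/OO.X]: (0,1)[OXXX/OO.X]+1* (1,2)[O.XX/OOXX]+0
p2 O@[OXXX/OO.X] terminal -1; root [O.XX/OO.X] d8

value(O.XX/OO.X, X) = +1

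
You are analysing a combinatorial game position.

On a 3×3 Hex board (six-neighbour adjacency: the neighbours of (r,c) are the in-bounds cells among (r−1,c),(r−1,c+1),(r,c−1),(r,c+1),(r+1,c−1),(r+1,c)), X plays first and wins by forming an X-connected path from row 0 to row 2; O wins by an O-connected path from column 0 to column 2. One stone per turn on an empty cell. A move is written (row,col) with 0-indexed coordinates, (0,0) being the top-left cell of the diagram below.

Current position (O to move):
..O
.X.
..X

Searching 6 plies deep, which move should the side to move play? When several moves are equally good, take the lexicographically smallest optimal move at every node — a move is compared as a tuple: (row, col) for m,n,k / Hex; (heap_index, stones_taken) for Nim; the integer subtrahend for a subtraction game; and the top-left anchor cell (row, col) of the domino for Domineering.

O's best at [..O/.X./..X]: (0,1)

ply 1, O at ..O/.X./..X | (0,0)=-1→O.O/.X./..X; (0,1)=+1→.OO/.X./..X*; (1,0)=-1→..O/OX./..X; (1,2)=-1→..O/.XO/..X; (2,0)=-1→..O/.X./O.X; (2,1)=-1→..O/.X./.OX
ply 2, X at .OO/.X./..X | (0,0)=-1→XOO/.X./..X*; (1,0)=-1→.OO/XX./..X; (1,2)=-1→.OO/.XX/..X; (2,0)=-1→.OO/.X./X.X; (2,1)=-1→.OO/.X./.XX
ply 3, O at XOO/.X./..X | (1,0)=+1→XOO/OX./..X*; (1,2)=-1→XOO/.XO/..X; (2,0)=-1→XOO/.X./O.X; (2,1)=-1→XOO/.X./.OX
ply 4: XOO/OX./..X is terminal -1 (X); from ..O/.X./..X depth 6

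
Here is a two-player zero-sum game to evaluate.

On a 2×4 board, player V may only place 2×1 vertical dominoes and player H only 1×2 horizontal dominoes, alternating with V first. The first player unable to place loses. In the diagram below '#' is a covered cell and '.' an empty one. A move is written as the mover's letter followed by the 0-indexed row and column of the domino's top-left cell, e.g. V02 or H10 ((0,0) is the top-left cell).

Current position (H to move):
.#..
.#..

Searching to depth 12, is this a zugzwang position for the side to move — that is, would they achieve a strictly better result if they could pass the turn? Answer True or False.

[.#../.#..] H move#1: H02:+1/.###/.#..*, H12:+1/.#../.###
[.###/.#..] V move#2: V00:-1/####/##..*
[####/##..] H move#3: H12:+1/####/####*
[####/####] end (terminal -1, V#4); searched .#../.#.. to 12
if H skipped the turn, V would face:
~ [.#../.#..] V move#1: V00:-1/##../##.., V02:+1/.##./.##.*, V03:+1/.#.#/.#.#
~ [.##./.##.] end (terminal -1, H#2); searched .#../.#.. to 12
compare (H): move=+1 vs pass=-1

zugzwang(.#../.#.., H) = False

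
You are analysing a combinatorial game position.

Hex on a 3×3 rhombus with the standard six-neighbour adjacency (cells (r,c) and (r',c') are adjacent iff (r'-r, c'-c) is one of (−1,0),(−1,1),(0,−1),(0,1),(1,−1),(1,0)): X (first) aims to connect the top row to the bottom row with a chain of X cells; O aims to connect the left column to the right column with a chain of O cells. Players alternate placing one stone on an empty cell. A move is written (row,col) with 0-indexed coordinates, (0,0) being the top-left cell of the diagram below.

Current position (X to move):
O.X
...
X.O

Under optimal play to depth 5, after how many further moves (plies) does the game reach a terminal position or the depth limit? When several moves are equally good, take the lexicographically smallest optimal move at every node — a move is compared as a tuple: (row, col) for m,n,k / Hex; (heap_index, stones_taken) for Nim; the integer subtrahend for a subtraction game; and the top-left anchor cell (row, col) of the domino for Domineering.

PV length from [O.X/.../X.O]: 3 plies

ply 1, X at O.X/.../X.O | (0,1)=+1→OXX/.../X.O*; (1,0)=+1→O.X/X../X.O; (1,1)=+1→O.X/.X./X.O; (1,2)=+1→O.X/..X/X.O; (2,1)=+1→O.X/.../XXO
ply 2, O at OXX/.../X.O | (1,0)=-1→OXX/O../X.O*; (1,1)=-1→OXX/.O./X.O; (1,2)=-1→OXX/..O/X.O; (2,1)=-1→OXX/.../XOO
ply 3, X at OXX/O../X.O | (1,1)=+1→OXX/OX./X.O*; (1,2)=+1→OXX/O.X/X.O; (2,1)=+1→OXX/O../XXO
ply 4: OXX/OX./X.O is terminal -1 (O); from O.X/.../X.O depth 5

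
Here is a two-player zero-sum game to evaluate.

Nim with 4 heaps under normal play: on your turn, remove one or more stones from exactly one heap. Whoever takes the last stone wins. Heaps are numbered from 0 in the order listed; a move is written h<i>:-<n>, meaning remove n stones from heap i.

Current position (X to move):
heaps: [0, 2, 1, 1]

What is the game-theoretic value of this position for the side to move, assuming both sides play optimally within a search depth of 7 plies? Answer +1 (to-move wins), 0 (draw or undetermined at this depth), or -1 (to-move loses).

ply 1, X at (0,2,1,1) | h1:-1=-1→(0,1,1,1); h1:-2=+1→(0,0,1,1)*; h2:-1=-1→(0,2,0,1); h3:-1=-1→(0,2,1,0)
ply 2, O at (0,0,1,1) | h2:-1=-1→(0,0,0,1)*; h3:-1=-1→(0,0,1,0)
ply 3, X at (0,0,0,1) | h3:-1=+1→(0,0,0,0)*
ply 4: (0,0,0,0) is terminal -1 (O); from (0,2,1,1) depth 7

value((0,2,1,1), X) = +1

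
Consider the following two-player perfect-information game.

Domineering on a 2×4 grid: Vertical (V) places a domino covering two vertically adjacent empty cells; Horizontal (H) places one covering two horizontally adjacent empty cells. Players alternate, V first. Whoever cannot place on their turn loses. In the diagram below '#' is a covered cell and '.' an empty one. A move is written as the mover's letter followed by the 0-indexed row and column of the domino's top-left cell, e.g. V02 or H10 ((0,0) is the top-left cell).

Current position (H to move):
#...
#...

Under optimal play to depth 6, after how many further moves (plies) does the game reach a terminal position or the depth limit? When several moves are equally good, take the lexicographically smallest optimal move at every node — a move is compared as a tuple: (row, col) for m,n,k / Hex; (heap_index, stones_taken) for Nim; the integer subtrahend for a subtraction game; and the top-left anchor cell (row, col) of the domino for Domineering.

PV length from [#.../#...]: 3 plies

ply 1, H at #.../#... | H01=+1→###./#...*; H02=+1→#.##/#...; H11=+1→#.../###.; H12=+1→#.../#.##
ply 2, V at ###./#... | V03=-1→####/#..#*
ply 3, H at ####/#..# | H11=+1→####/####*
ply 4: ####/#### is terminal -1 (V); from #.../#... depth 6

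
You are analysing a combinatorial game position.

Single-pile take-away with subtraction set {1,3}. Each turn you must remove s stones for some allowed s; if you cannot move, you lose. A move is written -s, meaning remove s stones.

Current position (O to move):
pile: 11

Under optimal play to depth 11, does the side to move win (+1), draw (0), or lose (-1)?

value(11, O) = +1

p1 O@[11]: -1[10]+1* -3[8]+1
p2 X@[10]: -1[9]-1* -3[7]-1
p3 O@[9]: -1[8]+1* -3[6]+1
p4 X@[8]: -1[7]-1* -3[5]-1
p5 O@[7]: -1[6]+1* -3[4]+1
p6 X@[6]: -1[5]-1* -3[3]-1
p7 O@[5]: -1[4]+1* -3[2]+1
p8 X@[4]: -1[3]-1* -3[1]-1
p9 O@[3]: -1[2]+1* -3[0]+1
p10 X@[2]: -1[1]-1*
p11 O@[1]: -1[0]+1*
p12 X@[0] terminal -1; root [11] d11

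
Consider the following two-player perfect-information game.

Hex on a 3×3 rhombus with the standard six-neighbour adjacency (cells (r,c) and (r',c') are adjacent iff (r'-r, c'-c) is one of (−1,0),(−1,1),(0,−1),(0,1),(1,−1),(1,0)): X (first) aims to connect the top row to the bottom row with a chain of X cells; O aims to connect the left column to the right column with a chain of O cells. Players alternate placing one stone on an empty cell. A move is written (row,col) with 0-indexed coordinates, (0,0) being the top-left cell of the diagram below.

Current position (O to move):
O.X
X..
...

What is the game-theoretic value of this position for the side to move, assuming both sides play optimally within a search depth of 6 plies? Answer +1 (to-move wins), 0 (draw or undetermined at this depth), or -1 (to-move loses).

value(O.X/X../..., O) = -1

p1 O@[O.X/X../...]: (0,1)[OOX/X../...]-1* (1,1)[O.X/XO./...]-1 (1,2)[O.X/X.O/...]-1 (2,0)[O.X/X../O..]-1 (2,1)[O.X/X../.O.]-1 (2,2)[O.X/X../..O]-1
p2 X@[OOX/X../...]: (1,1)[OOX/XX./...]+1* (1,2)[OOX/X.X/...]+1 (2,0)[OOX/X../X..]+1 (2,1)[OOX/X../.X.]+1 (2,2)[OOX/X../..X]+1
p3 O@[OOX/XX./...]: (1,2)[OOX/XXO/...]-1* (2,0)[OOX/XX./O..]-1 (2,1)[OOX/XX./.O.]-1 (2,2)[OOX/XX./..O]-1
p4 X@[OOX/XXO/...]: (2,0)[OOX/XXO/X..]+1* (2,1)[OOX/XXO/.X.]+1 (2,2)[OOX/XXO/..X]+1
p5 O@[OOX/XXO/X..] terminal -1; root [O.X/X../...] d6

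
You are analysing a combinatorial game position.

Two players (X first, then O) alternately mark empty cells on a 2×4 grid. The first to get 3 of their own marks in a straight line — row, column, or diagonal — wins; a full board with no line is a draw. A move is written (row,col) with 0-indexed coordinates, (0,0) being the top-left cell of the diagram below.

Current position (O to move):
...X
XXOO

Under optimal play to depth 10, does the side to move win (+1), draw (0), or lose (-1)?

value(...X/XXOO, O) = 0

ply 1, O at ...X/XXOO | (0,0)=+0→O..X/XXOO*; (0,1)=+0→.O.X/XXOO; (0,2)=+0→..OX/XXOO
ply 2, X at O..X/XXOO | (0,1)=+0→OX.X/XXOO*; (0,2)=+0→O.XX/XXOO
ply 3, O at OX.X/XXOO | (0,2)=+0→OXOX/XXOO*
ply 4: OXOX/XXOO is terminal +0 (X); from ...X/XXOO depth 10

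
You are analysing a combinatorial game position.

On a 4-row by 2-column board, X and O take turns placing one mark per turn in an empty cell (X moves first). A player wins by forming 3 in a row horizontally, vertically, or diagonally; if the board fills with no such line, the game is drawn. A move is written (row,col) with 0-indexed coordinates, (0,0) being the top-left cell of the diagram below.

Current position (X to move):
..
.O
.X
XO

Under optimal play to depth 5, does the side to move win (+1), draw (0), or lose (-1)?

value(../.O/.X/XO, X) = 0

p1 X@[../.O/.X/XO]: (0,0)[X./.O/.X/XO]+0* (0,1)[.X/.O/.X/XO]+0 (1,0)[../XO/.X/XO]+0 (2,0)[../.O/XX/XO]+0
p2 O@[X./.O/.X/XO]: (0,1)[XO/.O/.X/XO]+0* (1,0)[X./OO/.X/XO]+0 (2,0)[X./.O/OX/XO]+0
p3 X@[XO/.O/.X/XO]: (1,0)[XO/XO/.X/XO]+0* (2,0)[XO/.O/XX/XO]+0
p4 O@[XO/XO/.X/XO]: (2,0)[XO/XO/OX/XO]+0*
p5 X@[XO/XO/OX/XO] terminal +0; root [../.O/.X/XO] d5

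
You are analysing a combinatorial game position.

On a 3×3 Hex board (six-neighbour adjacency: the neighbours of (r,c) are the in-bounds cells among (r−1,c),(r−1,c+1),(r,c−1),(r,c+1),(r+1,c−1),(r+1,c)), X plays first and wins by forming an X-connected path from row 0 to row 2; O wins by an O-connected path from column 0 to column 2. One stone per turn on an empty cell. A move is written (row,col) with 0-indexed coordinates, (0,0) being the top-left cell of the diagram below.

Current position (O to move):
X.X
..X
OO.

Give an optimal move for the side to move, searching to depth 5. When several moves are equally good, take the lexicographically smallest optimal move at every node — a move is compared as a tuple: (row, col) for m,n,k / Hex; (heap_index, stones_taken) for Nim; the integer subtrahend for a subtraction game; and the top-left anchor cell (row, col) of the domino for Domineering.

O's best at [X.X/..X/OO.]: (2,2)

[X.X/..X/OO.] O move#1: (0,1):-1/XOX/..X/OO., (1,0):-1/X.X/O.X/OO., (1,1):-1/X.X/.OX/OO., (2,2):+1/X.X/..X/OOO*
[X.X/..X/OOO] end (terminal -1, X#2); searched X.X/..X/OO. to 5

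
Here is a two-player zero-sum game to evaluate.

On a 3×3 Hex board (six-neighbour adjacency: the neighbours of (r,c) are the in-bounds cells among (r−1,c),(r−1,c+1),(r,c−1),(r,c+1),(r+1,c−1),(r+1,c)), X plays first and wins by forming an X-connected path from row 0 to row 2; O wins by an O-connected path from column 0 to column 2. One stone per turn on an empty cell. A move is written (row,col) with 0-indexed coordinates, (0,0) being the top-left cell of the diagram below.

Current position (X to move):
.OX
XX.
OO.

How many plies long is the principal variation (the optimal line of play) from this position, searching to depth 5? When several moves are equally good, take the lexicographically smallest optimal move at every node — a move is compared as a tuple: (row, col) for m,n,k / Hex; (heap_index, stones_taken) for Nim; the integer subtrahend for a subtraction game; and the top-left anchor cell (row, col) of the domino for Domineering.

[.OX/XX./OO.] X move#1: (0,0):-1/XOX/XX./OO.*, (1,2):-1/.OX/XXX/OO., (2,2):-1/.OX/XX./OOX
[XOX/XX./OO.] O move#2: (1,2):+1/XOX/XXO/OO.*, (2,2):+1/XOX/XX./OOO
[XOX/XXO/OO.] end (terminal -1, X#3); searched .OX/XX./OO. to 5

PV length from [.OX/XX./OO.]: 2 plies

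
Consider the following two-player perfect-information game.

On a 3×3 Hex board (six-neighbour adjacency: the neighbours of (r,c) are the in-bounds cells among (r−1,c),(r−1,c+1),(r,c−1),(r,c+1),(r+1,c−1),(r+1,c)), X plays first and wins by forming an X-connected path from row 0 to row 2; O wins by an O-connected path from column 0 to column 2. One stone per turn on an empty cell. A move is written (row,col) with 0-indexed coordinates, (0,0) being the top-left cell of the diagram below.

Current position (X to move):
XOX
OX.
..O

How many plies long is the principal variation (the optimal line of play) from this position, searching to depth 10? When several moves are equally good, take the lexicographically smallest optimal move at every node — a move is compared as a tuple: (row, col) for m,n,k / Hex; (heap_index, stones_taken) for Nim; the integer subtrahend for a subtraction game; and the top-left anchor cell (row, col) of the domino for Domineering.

PV length from [XOX/OX./..O]: 3 plies

p1 X@[XOX/OX./..O]: (1,2)[XOX/OXX/..O]+1* (2,0)[XOX/OX./X.O]+1 (2,1)[XOX/OX./.XO]+1
p2 O@[XOX/OXX/..O]: (2,0)[XOX/OXX/O.O]-1* (2,1)[XOX/OXX/.OO]-1
p3 X@[XOX/OXX/O.O]: (2,1)[XOX/OXX/OXO]+1*
p4 O@[XOX/OXX/OXO] terminal -1; root [XOX/OX./..O] d10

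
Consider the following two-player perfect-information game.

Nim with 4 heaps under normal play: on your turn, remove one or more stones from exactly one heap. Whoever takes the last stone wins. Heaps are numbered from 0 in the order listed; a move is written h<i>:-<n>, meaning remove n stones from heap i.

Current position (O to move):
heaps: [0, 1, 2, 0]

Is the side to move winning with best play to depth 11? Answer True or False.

O winning at [(0,1,2,0)]: True

[(0,1,2,0)] O move#1: h1:-1:-1/(0,0,2,0), h2:-1:+1/(0,1,1,0)*, h2:-2:-1/(0,1,0,0)
[(0,1,1,0)] X move#2: h1:-1:-1/(0,0,1,0)*, h2:-1:-1/(0,1,0,0)
[(0,0,1,0)] O move#3: h2:-1:+1/(0,0,0,0)*
[(0,0,0,0)] end (terminal -1, X#4); searched (0,1,2,0) to 11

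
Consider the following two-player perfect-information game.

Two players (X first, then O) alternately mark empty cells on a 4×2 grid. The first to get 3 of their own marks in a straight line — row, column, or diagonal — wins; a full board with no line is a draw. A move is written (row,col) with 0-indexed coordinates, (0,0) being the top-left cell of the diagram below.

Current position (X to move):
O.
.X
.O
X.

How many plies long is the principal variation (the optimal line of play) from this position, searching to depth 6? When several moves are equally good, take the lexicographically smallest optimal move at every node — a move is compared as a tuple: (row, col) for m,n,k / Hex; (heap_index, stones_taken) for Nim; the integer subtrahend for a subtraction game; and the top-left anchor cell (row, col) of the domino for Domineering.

[O./.X/.O/X.] X move#1: (0,1):+0/OX/.X/.O/X.*, (1,0):+0/O./XX/.O/X., (2,0):+0/O./.X/XO/X., (3,1):+0/O./.X/.O/XX
[OX/.X/.O/X.] O move#2: (1,0):+0/OX/OX/.O/X.*, (2,0):+0/OX/.X/OO/X., (3,1):+0/OX/.X/.O/XO
[OX/OX/.O/X.] X move#3: (2,0):+0/OX/OX/XO/X.*, (3,1):-1/OX/OX/.O/XX
[OX/OX/XO/X.] O move#4: (3,1):+0/OX/OX/XO/XO*
[OX/OX/XO/XO] end (terminal +0, X#5); searched O./.X/.O/X. to 6

PV length from [O./.X/.O/X.]: 4 plies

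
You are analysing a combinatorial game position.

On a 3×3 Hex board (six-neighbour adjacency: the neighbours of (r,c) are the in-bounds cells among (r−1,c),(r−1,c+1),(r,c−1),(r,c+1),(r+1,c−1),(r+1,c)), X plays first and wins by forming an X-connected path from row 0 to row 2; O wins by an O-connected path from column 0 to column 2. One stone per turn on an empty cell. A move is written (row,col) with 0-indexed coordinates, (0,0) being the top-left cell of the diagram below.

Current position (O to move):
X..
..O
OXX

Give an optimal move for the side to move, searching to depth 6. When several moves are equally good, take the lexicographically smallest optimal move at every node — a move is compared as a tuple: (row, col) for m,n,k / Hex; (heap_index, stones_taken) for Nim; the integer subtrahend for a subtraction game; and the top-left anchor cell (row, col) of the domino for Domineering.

ply 1, O at X../..O/OXX | (0,1)=-1→XO./..O/OXX; (0,2)=-1→X.O/..O/OXX; (1,0)=-1→X../O.O/OXX; (1,1)=+1→X../.OO/OXX*
ply 2: X../.OO/OXX is terminal -1 (X); from X../..O/OXX depth 6

O's best at [X../..O/OXX]: (1,1)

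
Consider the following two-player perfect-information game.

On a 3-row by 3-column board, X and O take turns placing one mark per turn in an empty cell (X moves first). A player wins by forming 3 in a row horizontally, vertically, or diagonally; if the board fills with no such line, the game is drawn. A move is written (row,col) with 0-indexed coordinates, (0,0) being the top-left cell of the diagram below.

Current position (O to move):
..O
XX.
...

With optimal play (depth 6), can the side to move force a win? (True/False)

p1 O@[..O/XX./...]: (0,0)[O.O/XX./...]-1 (0,1)[.OO/XX./...]-1 (1,2)[..O/XXO/...]+0* (2,0)[..O/XX./O..]-1 (2,1)[..O/XX./.O.]-1 (2,2)[..O/XX./..O]-1
p2 X@[..O/XXO/...]: (0,0)[X.O/XXO/...]-1 (0,1)[.XO/XXO/...]-1 (2,0)[..O/XXO/X..]-1 (2,1)[..O/XXO/.X.]-1 (2,2)[..O/XXO/..X]+0*
p3 O@[..O/XXO/..X]: (0,0)[O.O/XXO/..X]+0* (0,1)[.OO/XXO/..X]-1 (2,0)[..O/XXO/O.X]-1 (2,1)[..O/XXO/.OX]-1
p4 X@[O.O/XXO/..X]: (0,1)[OXO/XXO/..X]+0* (2,0)[O.O/XXO/X.X]-1 (2,1)[O.O/XXO/.XX]-1
p5 O@[OXO/XXO/..X]: (2,0)[OXO/XXO/O.X]-1 (2,1)[OXO/XXO/.OX]+0*
p6 X@[OXO/XXO/.OX]: (2,0)[OXO/XXO/XOX]+0*
p7 O@[OXO/XXO/XOX] terminal +0; root [..O/XX./...] d6

O winning at [..O/XX./...]: False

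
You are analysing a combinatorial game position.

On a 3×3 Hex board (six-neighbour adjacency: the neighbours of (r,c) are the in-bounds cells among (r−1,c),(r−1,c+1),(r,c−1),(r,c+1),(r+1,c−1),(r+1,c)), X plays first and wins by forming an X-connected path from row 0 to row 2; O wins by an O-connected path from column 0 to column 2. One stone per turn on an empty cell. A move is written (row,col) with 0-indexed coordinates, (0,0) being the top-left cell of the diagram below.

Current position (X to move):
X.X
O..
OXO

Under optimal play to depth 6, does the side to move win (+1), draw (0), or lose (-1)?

value(X.X/O../OXO, X) = +1

p1 X@[X.X/O../OXO]: (0,1)[XXX/O../OXO]+1* (1,1)[X.X/OX./OXO]+1 (1,2)[X.X/O.X/OXO]+1
p2 O@[XXX/O../OXO]: (1,1)[XXX/OO./OXO]-1* (1,2)[XXX/O.O/OXO]-1
p3 X@[XXX/OO./OXO]: (1,2)[XXX/OOX/OXO]+1*
p4 O@[XXX/OOX/OXO] terminal -1; root [X.X/O../OXO] d6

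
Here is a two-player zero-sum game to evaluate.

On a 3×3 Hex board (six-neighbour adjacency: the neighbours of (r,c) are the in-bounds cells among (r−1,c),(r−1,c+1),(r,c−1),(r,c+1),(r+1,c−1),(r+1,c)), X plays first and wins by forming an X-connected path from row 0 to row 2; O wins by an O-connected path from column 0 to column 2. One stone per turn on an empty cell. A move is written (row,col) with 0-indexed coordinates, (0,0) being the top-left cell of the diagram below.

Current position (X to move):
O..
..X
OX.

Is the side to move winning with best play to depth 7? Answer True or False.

X winning at [O../..X/OX.]: True

[O../..X/OX.] X move#1: (0,1):+1/OX./..X/OX.*, (0,2):+1/O.X/..X/OX., (1,0):-1/O../X.X/OX., (1,1):+1/O../.XX/OX., (2,2):-1/O../..X/OXX
[OX./..X/OX.] O move#2: (0,2):-1/OXO/..X/OX.*, (1,0):-1/OX./O.X/OX., (1,1):-1/OX./.OX/OX., (2,2):-1/OX./..X/OXO
[OXO/..X/OX.] X move#3: (1,0):-1/OXO/X.X/OX., (1,1):+1/OXO/.XX/OX.*, (2,2):-1/OXO/..X/OXX
[OXO/.XX/OX.] end (terminal -1, O#4); searched O../..X/OX. to 7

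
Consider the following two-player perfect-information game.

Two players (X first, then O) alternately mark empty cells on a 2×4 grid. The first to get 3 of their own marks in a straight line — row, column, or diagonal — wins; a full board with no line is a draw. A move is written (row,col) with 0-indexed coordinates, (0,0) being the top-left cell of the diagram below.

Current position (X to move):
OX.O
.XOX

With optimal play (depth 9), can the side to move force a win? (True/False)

[OX.O/.XOX] X move#1: (0,2):+0/OXXO/.XOX*, (1,0):+0/OX.O/XXOX
[OXXO/.XOX] O move#2: (1,0):+0/OXXO/OXOX*
[OXXO/OXOX] end (terminal +0, X#3); searched OX.O/.XOX to 9

X winning at [OX.O/.XOX]: False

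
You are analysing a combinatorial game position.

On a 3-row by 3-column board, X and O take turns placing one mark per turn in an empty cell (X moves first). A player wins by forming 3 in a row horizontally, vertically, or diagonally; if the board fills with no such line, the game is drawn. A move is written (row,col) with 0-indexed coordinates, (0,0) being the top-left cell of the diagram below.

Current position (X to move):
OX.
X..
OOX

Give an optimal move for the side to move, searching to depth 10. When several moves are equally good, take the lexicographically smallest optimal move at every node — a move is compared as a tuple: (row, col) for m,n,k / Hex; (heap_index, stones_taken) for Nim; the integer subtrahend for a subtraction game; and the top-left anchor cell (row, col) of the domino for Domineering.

X's best at [OX./X../OOX]: (1,2)

[OX./X../OOX] X move#1: (0,2):+0/OXX/X../OOX, (1,1):+0/OX./XX./OOX, (1,2):+1/OX./X.X/OOX*
[OX./X.X/OOX] O move#2: (0,2):-1/OXO/X.X/OOX*, (1,1):-1/OX./XOX/OOX
[OXO/X.X/OOX] X move#3: (1,1):+1/OXO/XXX/OOX*
[OXO/XXX/OOX] end (terminal -1, O#4); searched OX./X../OOX to 10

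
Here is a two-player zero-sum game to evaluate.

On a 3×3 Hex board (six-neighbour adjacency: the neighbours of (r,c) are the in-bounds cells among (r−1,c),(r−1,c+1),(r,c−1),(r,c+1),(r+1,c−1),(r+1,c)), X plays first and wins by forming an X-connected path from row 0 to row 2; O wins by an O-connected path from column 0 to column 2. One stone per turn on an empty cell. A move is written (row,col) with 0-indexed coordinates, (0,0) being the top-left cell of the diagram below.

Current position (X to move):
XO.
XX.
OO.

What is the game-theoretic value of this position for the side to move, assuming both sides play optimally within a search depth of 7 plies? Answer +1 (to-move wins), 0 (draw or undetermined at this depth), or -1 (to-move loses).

p1 X@[XO./XX./OO.]: (0,2)[XOX/XX./OO.]-1* (1,2)[XO./XXX/OO.]-1 (2,2)[XO./XX./OOX]-1
p2 O@[XOX/XX./OO.]: (1,2)[XOX/XXO/OO.]+1* (2,2)[XOX/XX./OOO]+1
p3 X@[XOX/XXO/OO.] terminal -1; root [XO./XX./OO.] d7

value(XO./XX./OO., X) = -1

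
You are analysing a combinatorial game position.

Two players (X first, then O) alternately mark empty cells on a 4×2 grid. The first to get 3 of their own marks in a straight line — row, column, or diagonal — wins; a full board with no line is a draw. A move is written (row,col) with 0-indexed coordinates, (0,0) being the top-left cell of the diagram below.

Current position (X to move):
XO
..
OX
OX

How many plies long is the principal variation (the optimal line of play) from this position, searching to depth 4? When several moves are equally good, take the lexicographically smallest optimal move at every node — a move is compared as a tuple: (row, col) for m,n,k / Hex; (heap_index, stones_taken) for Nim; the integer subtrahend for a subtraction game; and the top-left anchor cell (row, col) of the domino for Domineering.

PV length from [XO/../OX/OX]: 1 ply

[XO/../OX/OX] X move#1: (1,0):+0/XO/X./OX/OX, (1,1):+1/XO/.X/OX/OX*
[XO/.X/OX/OX] end (terminal -1, O#2); searched XO/../OX/OX to 4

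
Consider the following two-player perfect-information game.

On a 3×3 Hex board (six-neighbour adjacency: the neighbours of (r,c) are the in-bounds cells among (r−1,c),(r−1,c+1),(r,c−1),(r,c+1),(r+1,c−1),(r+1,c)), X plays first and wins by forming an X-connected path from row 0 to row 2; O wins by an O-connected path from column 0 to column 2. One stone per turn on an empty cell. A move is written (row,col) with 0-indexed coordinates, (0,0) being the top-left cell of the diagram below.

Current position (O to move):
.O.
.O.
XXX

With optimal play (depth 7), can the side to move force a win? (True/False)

ply 1, O at .O./.O./XXX | (0,0)=+1→OO./.O./XXX*; (0,2)=+1→.OO/.O./XXX; (1,0)=+1→.O./OO./XXX; (1,2)=+1→.O./.OO/XXX
ply 2, X at OO./.O./XXX | (0,2)=-1→OOX/.O./XXX*; (1,0)=-1→OO./XO./XXX; (1,2)=-1→OO./.OX/XXX
ply 3, O at OOX/.O./XXX | (1,0)=-1→OOX/OO./XXX; (1,2)=+1→OOX/.OO/XXX*
ply 4: OOX/.OO/XXX is terminal -1 (X); from .O./.O./XXX depth 7

O winning at [.O./.O./XXX]: True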